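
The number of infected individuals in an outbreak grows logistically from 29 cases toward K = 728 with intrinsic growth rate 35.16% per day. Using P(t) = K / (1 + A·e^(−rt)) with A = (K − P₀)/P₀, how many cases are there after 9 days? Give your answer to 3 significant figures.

A = (728 − 29)/29 = 24.10345
P(9) = 728 / (1 + 24.10345·e^(−0.3516·9)) = 728 / (1 + 24.10345·0.042239)
= 728 / 2.01812 ≈ 360.73

≈ 361 cases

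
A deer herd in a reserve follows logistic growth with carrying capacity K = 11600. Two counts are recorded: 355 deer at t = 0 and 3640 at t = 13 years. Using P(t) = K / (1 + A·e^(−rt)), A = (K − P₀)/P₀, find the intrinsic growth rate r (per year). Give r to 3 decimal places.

r ≈ 0.206 per year

A = (11600 − 355)/355 = 31.67606
3640 = 11600/(1 + 31.67606·e^(−r·13)) → e^(−13r) = (3.18681 − 1)/31.67606 = 0.069037
r = −ln(0.069037)/13 = 2.67312/13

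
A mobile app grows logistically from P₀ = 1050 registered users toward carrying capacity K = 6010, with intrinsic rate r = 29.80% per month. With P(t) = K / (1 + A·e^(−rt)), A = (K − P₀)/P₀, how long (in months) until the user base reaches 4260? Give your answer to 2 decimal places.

t ≈ 8.20 months

A = (6010 − 1050)/1050 = 4.72381
4260 = 6010/(1 + 4.72381·e^(−0.298t)) → 1 + 4.72381·e^(−0.298t) = 1.4108
e^(−0.298t) = 0.086963 → t = ln(11.4991)/0.298 = 2.44227/0.298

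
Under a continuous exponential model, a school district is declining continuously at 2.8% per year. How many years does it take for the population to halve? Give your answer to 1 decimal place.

half-life ≈ 24.8 years

half-life = ln(2) / |r| = 0.69315 / 0.028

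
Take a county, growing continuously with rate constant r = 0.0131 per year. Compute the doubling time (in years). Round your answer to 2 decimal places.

doubling time = ln(2) / |r| = 0.69315 / 0.0131

doubling time ≈ 52.91 years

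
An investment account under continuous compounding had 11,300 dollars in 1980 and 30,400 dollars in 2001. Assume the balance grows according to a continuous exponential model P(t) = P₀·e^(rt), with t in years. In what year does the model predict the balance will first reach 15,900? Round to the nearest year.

r = ln(30400/11300) / 21 = 0.98964/21 ≈ 0.047126 per year
t = ln(15900/11300) / r = 0.34152/0.047126 ≈ 7.25 years after 1980

year 1987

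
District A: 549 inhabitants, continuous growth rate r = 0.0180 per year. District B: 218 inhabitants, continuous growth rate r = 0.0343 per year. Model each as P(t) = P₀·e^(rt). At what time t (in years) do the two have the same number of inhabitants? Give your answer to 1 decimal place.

549·e^(0.018t) = 218·e^(0.0343t)
549/218 = e^((0.0343 − 0.018)t) → ln(2.51835) = 0.0163·t
t = 0.9236 / 0.0163

t ≈ 56.7 years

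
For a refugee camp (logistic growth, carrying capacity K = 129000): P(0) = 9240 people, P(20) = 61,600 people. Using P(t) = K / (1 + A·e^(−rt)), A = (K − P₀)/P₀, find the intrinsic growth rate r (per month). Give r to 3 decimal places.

A = (129000 − 9240)/9240 = 12.96104
61600 = 129000/(1 + 12.96104·e^(−r·20)) → e^(−20r) = (2.09416 − 1)/12.96104 = 0.084419
r = −ln(0.084419)/20 = 2.47196/20

r ≈ 0.124 per month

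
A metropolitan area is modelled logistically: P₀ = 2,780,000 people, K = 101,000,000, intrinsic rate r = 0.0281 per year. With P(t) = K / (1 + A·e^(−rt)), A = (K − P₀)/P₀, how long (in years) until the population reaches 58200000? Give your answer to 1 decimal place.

A = (101000000 − 2780000)/2780000 = 35.33094
58200000 = 101000000/(1 + 35.33094·e^(−0.0281t)) → 1 + 35.33094·e^(−0.0281t) = 1.7354
e^(−0.0281t) = 0.020814 → t = ln(48.04347)/0.0281 = 3.87211/0.0281

t ≈ 137.8 years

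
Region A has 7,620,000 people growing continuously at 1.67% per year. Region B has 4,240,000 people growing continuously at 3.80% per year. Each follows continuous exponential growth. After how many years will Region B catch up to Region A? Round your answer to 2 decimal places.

t ≈ 27.52 years

7620000·e^(0.0167t) = 4240000·e^(0.038t)
7620000/4240000 = e^((0.038 − 0.0167)t) → ln(1.79717) = 0.0213·t
t = 0.58621 / 0.0213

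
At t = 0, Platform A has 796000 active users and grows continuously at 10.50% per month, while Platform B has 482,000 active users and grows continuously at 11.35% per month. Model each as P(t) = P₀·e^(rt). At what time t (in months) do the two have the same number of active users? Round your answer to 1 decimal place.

t ≈ 59.0 months

796000·e^(0.105t) = 482000·e^(0.1135t)
796000/482000 = e^((0.1135 − 0.105)t) → ln(1.65145) = 0.0085·t
t = 0.50166 / 0.0085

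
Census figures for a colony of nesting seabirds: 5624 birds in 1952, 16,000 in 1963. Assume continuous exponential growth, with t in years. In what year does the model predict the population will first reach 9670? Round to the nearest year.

r = ln(16000/5624) / 11 = 1.04555/11 ≈ 0.09505 per year
t = ln(9670/5624) / r = 0.54199/0.09505 ≈ 5.7 years after 1952

year 1958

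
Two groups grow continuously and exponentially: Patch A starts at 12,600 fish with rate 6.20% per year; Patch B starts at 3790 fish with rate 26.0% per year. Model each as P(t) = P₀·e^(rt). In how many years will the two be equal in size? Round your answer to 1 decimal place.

t ≈ 6.1 years

12600·e^(0.062t) = 3790·e^(0.26t)
12600/3790 = e^((0.26 − 0.062)t) → ln(3.32454) = 0.198·t
t = 1.20133 / 0.198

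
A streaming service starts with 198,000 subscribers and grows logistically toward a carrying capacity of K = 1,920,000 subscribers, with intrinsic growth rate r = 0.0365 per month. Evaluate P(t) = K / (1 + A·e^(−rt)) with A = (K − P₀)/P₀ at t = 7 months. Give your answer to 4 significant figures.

≈ 248,200 subscribers

A = (1920000 − 198000)/198000 = 8.69697
P(7) = 1920000 / (1 + 8.69697·e^(−0.0365·7)) = 1920000 / (1 + 8.69697·0.774529)
= 1920000 / 7.73606 ≈ 248188.47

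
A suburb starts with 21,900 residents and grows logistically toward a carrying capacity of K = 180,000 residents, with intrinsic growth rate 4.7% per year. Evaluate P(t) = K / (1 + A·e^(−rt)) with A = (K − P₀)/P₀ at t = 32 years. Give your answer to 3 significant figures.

≈ 69,100 residents

A = (180000 − 21900)/21900 = 7.21918
P(32) = 180000 / (1 + 7.21918·e^(−0.047·32)) = 180000 / (1 + 7.21918·0.222239)
= 180000 / 2.60439 ≈ 69114.18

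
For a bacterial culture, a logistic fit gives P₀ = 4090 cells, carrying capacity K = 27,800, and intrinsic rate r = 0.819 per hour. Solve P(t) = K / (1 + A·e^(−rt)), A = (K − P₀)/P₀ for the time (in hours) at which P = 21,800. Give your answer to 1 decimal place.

t ≈ 3.7 hours

A = (27800 − 4090)/4090 = 5.79707
21800 = 27800/(1 + 5.79707·e^(−0.819t)) → 1 + 5.79707·e^(−0.819t) = 1.27523
e^(−0.819t) = 0.047477 → t = ln(21.06267)/0.819 = 3.0475/0.819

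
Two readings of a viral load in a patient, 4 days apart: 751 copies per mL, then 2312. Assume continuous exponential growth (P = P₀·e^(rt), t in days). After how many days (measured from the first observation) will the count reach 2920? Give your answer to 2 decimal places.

t ≈ 4.83 days

r = ln(2312/751) / 4 ≈ 0.281116 per day
t = ln(2920/751) / r = 1.35793 / 0.281116 ≈ 4.831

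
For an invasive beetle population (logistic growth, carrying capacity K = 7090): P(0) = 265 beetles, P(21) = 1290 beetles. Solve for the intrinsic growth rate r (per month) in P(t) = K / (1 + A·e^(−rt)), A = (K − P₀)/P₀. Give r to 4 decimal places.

r ≈ 0.0831 per month

A = (7090 − 265)/265 = 25.75472
1290 = 7090/(1 + 25.75472·e^(−r·21)) → e^(−21r) = (5.49612 − 1)/25.75472 = 0.174575
r = −ln(0.174575)/21 = 1.7454/21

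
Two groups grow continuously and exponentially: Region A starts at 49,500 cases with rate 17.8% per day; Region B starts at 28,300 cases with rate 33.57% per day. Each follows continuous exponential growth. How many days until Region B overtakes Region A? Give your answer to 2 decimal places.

t ≈ 3.55 days

49500·e^(0.178t) = 28300·e^(0.3357t)
49500/28300 = e^((0.3357 − 0.178)t) → ln(1.74912) = 0.1577·t
t = 0.55911 / 0.1577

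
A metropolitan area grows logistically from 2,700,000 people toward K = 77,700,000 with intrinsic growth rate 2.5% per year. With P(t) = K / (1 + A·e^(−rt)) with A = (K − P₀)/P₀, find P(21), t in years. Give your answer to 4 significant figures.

≈ 4,457,000 people

A = (77700000 − 2700000)/2700000 = 27.77778
P(21) = 77700000 / (1 + 27.77778·e^(−0.025·21)) = 77700000 / (1 + 27.77778·0.591555)
= 77700000 / 17.43209 ≈ 4457295.98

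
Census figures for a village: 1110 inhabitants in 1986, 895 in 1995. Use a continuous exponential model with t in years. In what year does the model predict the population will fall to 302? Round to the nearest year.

r = ln(895/1110) / 9 = -0.21529/9 ≈ -0.023921 per year
t = ln(302/1110) / r = -1.30169/-0.023921 ≈ 54.42 years after 1986

year 2040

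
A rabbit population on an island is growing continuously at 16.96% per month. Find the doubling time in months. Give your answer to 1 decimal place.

doubling time ≈ 4.1 months

doubling time = ln(2) / |r| = 0.69315 / 0.1696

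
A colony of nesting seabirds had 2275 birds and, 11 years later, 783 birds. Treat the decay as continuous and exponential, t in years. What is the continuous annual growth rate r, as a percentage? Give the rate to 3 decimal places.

r ≈ -9.696% per year

783 = 2275 · e^(r·11)
e^(11r) = 783/2275 = 0.34418
r = ln(0.34418) / 11 = -1.0666 / 11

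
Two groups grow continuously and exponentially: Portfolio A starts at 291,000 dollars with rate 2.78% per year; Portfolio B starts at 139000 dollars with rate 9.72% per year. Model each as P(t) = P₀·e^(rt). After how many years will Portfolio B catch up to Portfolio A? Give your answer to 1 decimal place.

291000·e^(0.0278t) = 139000·e^(0.0972t)
291000/139000 = e^((0.0972 − 0.0278)t) → ln(2.09353) = 0.0694·t
t = 0.73885 / 0.0694

t ≈ 10.6 years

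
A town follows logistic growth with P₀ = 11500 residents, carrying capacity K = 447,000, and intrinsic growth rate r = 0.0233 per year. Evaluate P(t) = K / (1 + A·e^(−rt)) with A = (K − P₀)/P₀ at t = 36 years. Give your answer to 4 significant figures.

A = (447000 − 11500)/11500 = 37.86957
P(36) = 447000 / (1 + 37.86957·e^(−0.0233·36)) = 447000 / (1 + 37.86957·0.432229)
= 447000 / 17.36832 ≈ 25736.51

≈ 25,740 residents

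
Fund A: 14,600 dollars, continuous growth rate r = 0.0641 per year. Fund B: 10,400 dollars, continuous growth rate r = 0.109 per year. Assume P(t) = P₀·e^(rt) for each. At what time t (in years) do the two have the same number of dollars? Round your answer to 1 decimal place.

t ≈ 7.6 years

14600·e^(0.0641t) = 10400·e^(0.109t)
14600/10400 = e^((0.109 − 0.0641)t) → ln(1.40385) = 0.0449·t
t = 0.33922 / 0.0449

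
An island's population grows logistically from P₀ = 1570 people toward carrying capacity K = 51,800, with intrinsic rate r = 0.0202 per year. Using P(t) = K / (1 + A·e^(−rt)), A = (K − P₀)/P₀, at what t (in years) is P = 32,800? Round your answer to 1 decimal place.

t ≈ 198.6 years

A = (51800 − 1570)/1570 = 31.99363
32800 = 51800/(1 + 31.99363·e^(−0.0202t)) → 1 + 31.99363·e^(−0.0202t) = 1.57927
e^(−0.0202t) = 0.018106 → t = ln(55.23111)/0.0202 = 4.01153/0.0202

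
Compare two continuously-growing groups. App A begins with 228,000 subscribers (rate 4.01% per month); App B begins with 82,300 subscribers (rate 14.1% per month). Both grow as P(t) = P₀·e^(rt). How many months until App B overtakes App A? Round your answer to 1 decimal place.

228000·e^(0.0401t) = 82300·e^(0.141t)
228000/82300 = e^((0.141 − 0.0401)t) → ln(2.77035) = 0.1009·t
t = 1.01897 / 0.1009

t ≈ 10.1 months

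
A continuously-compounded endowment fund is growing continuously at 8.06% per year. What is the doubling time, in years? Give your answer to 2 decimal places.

doubling time = ln(2) / |r| = 0.69315 / 0.0806

doubling time ≈ 8.60 years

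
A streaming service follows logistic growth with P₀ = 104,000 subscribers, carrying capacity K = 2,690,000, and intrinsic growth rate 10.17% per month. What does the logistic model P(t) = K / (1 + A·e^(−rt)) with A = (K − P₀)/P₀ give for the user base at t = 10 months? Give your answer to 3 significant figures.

A = (2690000 − 104000)/104000 = 24.86538
P(10) = 2690000 / (1 + 24.86538·e^(−0.1017·10)) = 2690000 / (1 + 24.86538·0.361678)
= 2690000 / 9.99327 ≈ 269181.12

≈ 269,000 subscribers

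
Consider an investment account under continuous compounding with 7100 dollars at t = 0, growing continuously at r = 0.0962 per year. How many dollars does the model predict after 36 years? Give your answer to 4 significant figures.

P(36) = 7100 · e^(0.0962·36) = 7100 · e^(3.4632)
= 7100 · 31.91895 ≈ 226624.57

≈ 226,600 dollars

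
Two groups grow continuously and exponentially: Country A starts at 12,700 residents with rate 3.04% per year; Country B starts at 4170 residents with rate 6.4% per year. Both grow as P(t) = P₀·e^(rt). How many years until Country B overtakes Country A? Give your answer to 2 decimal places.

12700·e^(0.0304t) = 4170·e^(0.064t)
12700/4170 = e^((0.064 − 0.0304)t) → ln(3.04556) = 0.0336·t
t = 1.11369 / 0.0336

t ≈ 33.15 years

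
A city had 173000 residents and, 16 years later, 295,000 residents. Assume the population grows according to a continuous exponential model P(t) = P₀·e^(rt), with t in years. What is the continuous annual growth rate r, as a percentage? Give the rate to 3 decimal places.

295000 = 173000 · e^(r·16)
e^(16r) = 295000/173000 = 1.7052
r = ln(1.7052) / 16 = 0.53368 / 16

r ≈ 3.336% per year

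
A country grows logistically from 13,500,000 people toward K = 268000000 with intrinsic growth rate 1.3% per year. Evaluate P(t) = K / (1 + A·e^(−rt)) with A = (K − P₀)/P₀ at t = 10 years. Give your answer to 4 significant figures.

≈ 15,270,000 people

A = (268000000 − 13500000)/13500000 = 18.85185
P(10) = 268000000 / (1 + 18.85185·e^(−0.013·10)) = 268000000 / (1 + 18.85185·0.878095)
= 268000000 / 17.55372 ≈ 15267414.77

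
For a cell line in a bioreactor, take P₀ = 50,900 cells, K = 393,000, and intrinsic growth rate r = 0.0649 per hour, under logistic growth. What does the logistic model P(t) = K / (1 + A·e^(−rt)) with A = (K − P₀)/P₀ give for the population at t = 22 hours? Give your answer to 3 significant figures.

A = (393000 − 50900)/50900 = 6.72102
P(22) = 393000 / (1 + 6.72102·e^(−0.0649·22)) = 393000 / (1 + 6.72102·0.239836)
= 393000 / 2.61194 ≈ 150462.71

≈ 150,000 cells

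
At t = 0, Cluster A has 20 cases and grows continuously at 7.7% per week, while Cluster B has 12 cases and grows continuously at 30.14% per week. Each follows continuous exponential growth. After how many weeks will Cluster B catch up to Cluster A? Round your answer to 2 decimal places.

20·e^(0.077t) = 12·e^(0.3014t)
20/12 = e^((0.3014 − 0.077)t) → ln(1.66667) = 0.2244·t
t = 0.51083 / 0.2244

t ≈ 2.28 weeks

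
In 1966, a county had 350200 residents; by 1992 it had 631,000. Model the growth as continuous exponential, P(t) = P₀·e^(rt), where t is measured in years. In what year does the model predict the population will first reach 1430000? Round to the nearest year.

r = ln(631000/350200) / 26 = 0.5888/26 ≈ 0.022646 per year
t = ln(1430000/350200) / r = 1.40693/0.022646 ≈ 62.13 years after 1966

year 2028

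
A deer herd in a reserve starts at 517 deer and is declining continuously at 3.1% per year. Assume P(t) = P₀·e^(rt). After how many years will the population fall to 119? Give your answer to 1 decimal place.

119 = 517 · e^(-0.031·t)
t = ln(119/517) / -0.031 = ln(0.23017) / -0.031 = -1.46892 / -0.031

t ≈ 47.4 years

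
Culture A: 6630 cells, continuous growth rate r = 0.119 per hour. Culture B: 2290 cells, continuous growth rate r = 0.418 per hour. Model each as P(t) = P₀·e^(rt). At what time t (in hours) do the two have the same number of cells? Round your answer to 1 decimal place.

6630·e^(0.119t) = 2290·e^(0.418t)
6630/2290 = e^((0.418 − 0.119)t) → ln(2.8952) = 0.299·t
t = 1.06305 / 0.299

t ≈ 3.6 hours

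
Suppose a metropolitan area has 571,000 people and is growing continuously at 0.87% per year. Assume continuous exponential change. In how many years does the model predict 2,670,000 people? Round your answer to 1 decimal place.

t ≈ 177.3 years

2670000 = 571000 · e^(0.0087·t)
t = ln(2670000/571000) / 0.0087 = ln(4.67601) / 0.0087 = 1.54244 / 0.0087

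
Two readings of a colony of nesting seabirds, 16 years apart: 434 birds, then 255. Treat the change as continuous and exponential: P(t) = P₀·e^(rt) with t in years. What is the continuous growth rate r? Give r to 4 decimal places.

255 = 434 · e^(r·16)
e^(16r) = 255/434 = 0.58756
r = ln(0.58756) / 16 = -0.53178 / 16

r ≈ -0.0332 per year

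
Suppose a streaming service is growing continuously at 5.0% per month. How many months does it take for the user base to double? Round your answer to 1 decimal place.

doubling time = ln(2) / |r| = 0.69315 / 0.05

doubling time ≈ 13.9 months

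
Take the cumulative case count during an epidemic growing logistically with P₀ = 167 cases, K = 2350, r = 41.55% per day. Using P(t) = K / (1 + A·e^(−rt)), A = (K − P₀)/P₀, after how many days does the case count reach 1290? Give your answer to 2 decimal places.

t ≈ 6.66 days

A = (2350 − 167)/167 = 13.07186
1290 = 2350/(1 + 13.07186·e^(−0.4155t)) → 1 + 13.07186·e^(−0.4155t) = 1.82171
e^(−0.4155t) = 0.062861 → t = ln(15.9082)/0.4155 = 2.76683/0.4155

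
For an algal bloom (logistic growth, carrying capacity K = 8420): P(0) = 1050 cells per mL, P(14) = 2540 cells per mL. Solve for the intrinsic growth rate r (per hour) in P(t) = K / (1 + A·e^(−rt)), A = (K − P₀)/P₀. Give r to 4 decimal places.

A = (8420 − 1050)/1050 = 7.01905
2540 = 8420/(1 + 7.01905·e^(−r·14)) → e^(−14r) = (3.31496 − 1)/7.01905 = 0.329811
r = −ln(0.329811)/14 = 1.10923/14

r ≈ 0.0792 per hour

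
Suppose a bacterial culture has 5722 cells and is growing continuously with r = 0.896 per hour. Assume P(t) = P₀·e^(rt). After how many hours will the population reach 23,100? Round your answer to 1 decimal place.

23100 = 5722 · e^(0.896·t)
t = ln(23100/5722) / 0.896 = ln(4.03705) / 0.896 = 1.39551 / 0.896

t ≈ 1.6 hours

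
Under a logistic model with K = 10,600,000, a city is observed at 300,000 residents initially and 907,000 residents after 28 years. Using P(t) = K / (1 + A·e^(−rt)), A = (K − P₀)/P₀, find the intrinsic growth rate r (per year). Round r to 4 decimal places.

A = (10600000 − 300000)/300000 = 34.33333
907000 = 10600000/(1 + 34.33333·e^(−r·28)) → e^(−28r) = (11.68688 − 1)/34.33333 = 0.311268
r = −ln(0.311268)/28 = 1.1671/28

r ≈ 0.0417 per year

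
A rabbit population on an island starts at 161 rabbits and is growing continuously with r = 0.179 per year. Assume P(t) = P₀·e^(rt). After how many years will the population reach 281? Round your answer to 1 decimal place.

281 = 161 · e^(0.179·t)
t = ln(281/161) / 0.179 = ln(1.74534) / 0.179 = 0.55695 / 0.179

t ≈ 3.1 years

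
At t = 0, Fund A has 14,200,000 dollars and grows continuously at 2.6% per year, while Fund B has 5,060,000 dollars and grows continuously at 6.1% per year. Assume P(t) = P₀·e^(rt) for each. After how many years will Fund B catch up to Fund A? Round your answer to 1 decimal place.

14200000·e^(0.026t) = 5060000·e^(0.061t)
14200000/5060000 = e^((0.061 − 0.026)t) → ln(2.80632) = 0.035·t
t = 1.03188 / 0.035

t ≈ 29.5 years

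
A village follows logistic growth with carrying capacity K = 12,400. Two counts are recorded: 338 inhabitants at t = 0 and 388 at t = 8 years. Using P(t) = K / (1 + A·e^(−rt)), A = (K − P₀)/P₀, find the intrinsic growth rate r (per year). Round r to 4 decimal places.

r ≈ 0.0178 per year

A = (12400 − 338)/338 = 35.68639
388 = 12400/(1 + 35.68639·e^(−r·8)) → e^(−8r) = (31.95876 − 1)/35.68639 = 0.867523
r = −ln(0.867523)/8 = 0.14211/8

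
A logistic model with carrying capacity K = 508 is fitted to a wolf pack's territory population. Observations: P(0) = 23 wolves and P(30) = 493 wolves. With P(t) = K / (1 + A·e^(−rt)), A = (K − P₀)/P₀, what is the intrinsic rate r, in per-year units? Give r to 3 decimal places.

r ≈ 0.218 per year

A = (508 − 23)/23 = 21.08696
493 = 508/(1 + 21.08696·e^(−r·30)) → e^(−30r) = (1.03043 − 1)/21.08696 = 0.001443
r = −ln(0.001443)/30 = 6.54111/30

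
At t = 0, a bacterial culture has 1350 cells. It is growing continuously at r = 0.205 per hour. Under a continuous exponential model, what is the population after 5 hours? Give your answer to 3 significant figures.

P(5) = 1350 · e^(0.205·5) = 1350 · e^(1.025)
= 1350 · 2.7871 ≈ 3762.58

≈ 3,760 cells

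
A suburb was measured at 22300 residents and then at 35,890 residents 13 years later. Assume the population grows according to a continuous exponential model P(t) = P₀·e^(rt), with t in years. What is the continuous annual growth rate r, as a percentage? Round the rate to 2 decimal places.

r ≈ 3.66% per year

35890 = 22300 · e^(r·13)
e^(13r) = 35890/22300 = 1.60942
r = ln(1.60942) / 13 = 0.47587 / 13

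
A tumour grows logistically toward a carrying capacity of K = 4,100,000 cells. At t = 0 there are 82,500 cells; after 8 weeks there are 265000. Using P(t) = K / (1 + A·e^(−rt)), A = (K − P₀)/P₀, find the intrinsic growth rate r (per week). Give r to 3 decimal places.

r ≈ 0.152 per week

A = (4100000 − 82500)/82500 = 48.69697
265000 = 4100000/(1 + 48.69697·e^(−r·8)) → e^(−8r) = (15.4717 − 1)/48.69697 = 0.297179
r = −ln(0.297179)/8 = 1.21342/8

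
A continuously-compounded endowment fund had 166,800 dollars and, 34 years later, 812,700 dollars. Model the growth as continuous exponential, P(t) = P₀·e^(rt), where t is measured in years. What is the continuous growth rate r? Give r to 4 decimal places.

812700 = 166800 · e^(r·34)
e^(34r) = 812700/166800 = 4.8723
r = ln(4.8723) / 34 = 1.58357 / 34

r ≈ 0.0466 per year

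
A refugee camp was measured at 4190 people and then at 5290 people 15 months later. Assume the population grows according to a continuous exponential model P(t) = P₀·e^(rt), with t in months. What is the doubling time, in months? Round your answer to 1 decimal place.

doubling time ≈ 44.6 months

r = ln(5290/4190) / 15 = ln(1.26253) / 15 ≈ 0.015541 per month
doubling time = ln 2 / |r| = 0.69315 / 0.015541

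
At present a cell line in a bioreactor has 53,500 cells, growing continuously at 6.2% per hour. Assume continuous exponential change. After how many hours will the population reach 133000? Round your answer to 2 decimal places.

t ≈ 14.69 hours

133000 = 53500 · e^(0.062·t)
t = ln(133000/53500) / 0.062 = ln(2.48598) / 0.062 = 0.91067 / 0.062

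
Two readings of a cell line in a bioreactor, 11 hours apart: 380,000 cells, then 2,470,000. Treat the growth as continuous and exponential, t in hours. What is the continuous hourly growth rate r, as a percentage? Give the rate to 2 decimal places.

2470000 = 380000 · e^(r·11)
e^(11r) = 2470000/380000 = 6.5
r = ln(6.5) / 11 = 1.8718 / 11

r ≈ 17.02% per hour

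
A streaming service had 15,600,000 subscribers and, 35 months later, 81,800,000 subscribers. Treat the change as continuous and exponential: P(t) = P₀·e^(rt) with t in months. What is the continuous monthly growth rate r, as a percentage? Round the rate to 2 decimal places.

r ≈ 4.73% per month

81800000 = 15600000 · e^(r·35)
e^(35r) = 81800000/15600000 = 5.24359
r = ln(5.24359) / 35 = 1.65701 / 35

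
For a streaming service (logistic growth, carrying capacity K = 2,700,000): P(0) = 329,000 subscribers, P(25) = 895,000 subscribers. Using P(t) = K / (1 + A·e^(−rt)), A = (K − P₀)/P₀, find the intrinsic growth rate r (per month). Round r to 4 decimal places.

A = (2700000 − 329000)/329000 = 7.20669
895000 = 2700000/(1 + 7.20669·e^(−r·25)) → e^(−25r) = (3.01676 − 1)/7.20669 = 0.279846
r = −ln(0.279846)/25 = 1.27352/25

r ≈ 0.0509 per month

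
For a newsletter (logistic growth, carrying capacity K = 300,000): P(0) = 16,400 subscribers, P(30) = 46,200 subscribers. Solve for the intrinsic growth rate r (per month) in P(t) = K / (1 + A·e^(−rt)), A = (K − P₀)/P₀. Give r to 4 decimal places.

r ≈ 0.0382 per month

A = (300000 − 16400)/16400 = 17.29268
46200 = 300000/(1 + 17.29268·e^(−r·30)) → e^(−30r) = (6.49351 − 1)/17.29268 = 0.317678
r = −ln(0.317678)/30 = 1.14672/30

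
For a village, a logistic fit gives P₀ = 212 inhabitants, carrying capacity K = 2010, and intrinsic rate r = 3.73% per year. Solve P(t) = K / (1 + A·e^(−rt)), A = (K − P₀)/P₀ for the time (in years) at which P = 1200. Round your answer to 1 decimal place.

t ≈ 67.9 years

A = (2010 − 212)/212 = 8.48113
1200 = 2010/(1 + 8.48113·e^(−0.0373t)) → 1 + 8.48113·e^(−0.0373t) = 1.675
e^(−0.0373t) = 0.079588 → t = ln(12.56464)/0.0373 = 2.53089/0.0373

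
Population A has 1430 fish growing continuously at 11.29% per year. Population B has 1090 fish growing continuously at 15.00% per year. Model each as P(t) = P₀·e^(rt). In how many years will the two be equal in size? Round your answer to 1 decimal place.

t ≈ 7.3 years

1430·e^(0.1129t) = 1090·e^(0.15t)
1430/1090 = e^((0.15 − 0.1129)t) → ln(1.31193) = 0.0371·t
t = 0.2715 / 0.0371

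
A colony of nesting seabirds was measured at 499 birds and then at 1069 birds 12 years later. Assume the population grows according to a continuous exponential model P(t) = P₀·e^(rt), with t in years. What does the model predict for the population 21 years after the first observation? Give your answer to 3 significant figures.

r = ln(1069/499) / 12 ≈ 0.063489 per year
P(21) = 499 · e^(0.063489·21) = 499 · 3.79346 ≈ 1892.93

≈ 1,890 birds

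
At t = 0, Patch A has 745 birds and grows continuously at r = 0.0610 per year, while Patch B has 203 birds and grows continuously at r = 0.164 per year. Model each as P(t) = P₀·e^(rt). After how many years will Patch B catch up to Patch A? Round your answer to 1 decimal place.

t ≈ 12.6 years

745·e^(0.061t) = 203·e^(0.164t)
745/203 = e^((0.164 − 0.061)t) → ln(3.66995) = 0.103·t
t = 1.30018 / 0.103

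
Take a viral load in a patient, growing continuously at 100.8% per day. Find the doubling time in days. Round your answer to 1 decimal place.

doubling time = ln(2) / |r| = 0.69315 / 1.008

doubling time ≈ 0.7 days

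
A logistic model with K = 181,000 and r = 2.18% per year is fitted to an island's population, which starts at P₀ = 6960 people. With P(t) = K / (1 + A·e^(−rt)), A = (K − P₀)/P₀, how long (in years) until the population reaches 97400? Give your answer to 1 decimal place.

A = (181000 − 6960)/6960 = 25.00575
97400 = 181000/(1 + 25.00575·e^(−0.0218t)) → 1 + 25.00575·e^(−0.0218t) = 1.85832
e^(−0.0218t) = 0.034325 → t = ln(29.13349)/0.0218 = 3.37189/0.0218

t ≈ 154.7 years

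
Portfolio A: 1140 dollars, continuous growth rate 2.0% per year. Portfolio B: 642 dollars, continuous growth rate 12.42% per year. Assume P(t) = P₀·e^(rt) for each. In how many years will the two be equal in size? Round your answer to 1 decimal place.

t ≈ 5.5 years

1140·e^(0.02t) = 642·e^(0.1242t)
1140/642 = e^((0.1242 − 0.02)t) → ln(1.7757) = 0.1042·t
t = 0.5742 / 0.1042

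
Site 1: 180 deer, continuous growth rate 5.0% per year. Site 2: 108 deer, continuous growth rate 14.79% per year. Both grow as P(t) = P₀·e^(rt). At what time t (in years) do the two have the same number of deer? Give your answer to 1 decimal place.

180·e^(0.05t) = 108·e^(0.1479t)
180/108 = e^((0.1479 − 0.05)t) → ln(1.66667) = 0.0979·t
t = 0.51083 / 0.0979

t ≈ 5.2 years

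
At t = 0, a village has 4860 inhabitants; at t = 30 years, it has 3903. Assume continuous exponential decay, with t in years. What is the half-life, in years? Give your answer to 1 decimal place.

half-life ≈ 94.8 years

r = ln(3903/4860) / 30 = ln(0.80309) / 30 ≈ -0.00731 per year
half-life = ln 2 / |r| = 0.69315 / 0.00731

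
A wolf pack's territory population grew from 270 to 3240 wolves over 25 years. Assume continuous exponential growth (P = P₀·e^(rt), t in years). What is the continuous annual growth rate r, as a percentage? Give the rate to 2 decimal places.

r ≈ 9.94% per year

3240 = 270 · e^(r·25)
e^(25r) = 3240/270 = 12
r = ln(12) / 25 = 2.48491 / 25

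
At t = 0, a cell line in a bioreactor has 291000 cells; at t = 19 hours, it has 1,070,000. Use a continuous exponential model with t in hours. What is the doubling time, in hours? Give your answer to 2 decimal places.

doubling time ≈ 10.11 hours

r = ln(1070000/291000) / 19 = ln(3.67698) / 19 ≈ 0.068531 per hour
doubling time = ln 2 / |r| = 0.69315 / 0.068531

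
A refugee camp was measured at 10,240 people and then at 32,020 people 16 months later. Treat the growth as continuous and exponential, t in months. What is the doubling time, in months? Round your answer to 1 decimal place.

r = ln(32020/10240) / 16 = ln(3.12695) / 16 ≈ 0.071254 per month
doubling time = ln 2 / |r| = 0.69315 / 0.071254

doubling time ≈ 9.7 months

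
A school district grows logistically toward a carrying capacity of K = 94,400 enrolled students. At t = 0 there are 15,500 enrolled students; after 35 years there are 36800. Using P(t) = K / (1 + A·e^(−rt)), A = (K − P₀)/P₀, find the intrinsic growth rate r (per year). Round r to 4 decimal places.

A = (94400 − 15500)/15500 = 5.09032
36800 = 94400/(1 + 5.09032·e^(−r·35)) → e^(−35r) = (2.56522 − 1)/5.09032 = 0.307489
r = −ln(0.307489)/35 = 1.17932/35

r ≈ 0.0337 per year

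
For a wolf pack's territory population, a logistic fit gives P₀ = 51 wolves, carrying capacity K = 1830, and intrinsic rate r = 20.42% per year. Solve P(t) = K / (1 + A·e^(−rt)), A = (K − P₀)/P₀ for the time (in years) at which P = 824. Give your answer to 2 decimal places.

t ≈ 16.42 years

A = (1830 − 51)/51 = 34.88235
824 = 1830/(1 + 34.88235·e^(−0.2042t)) → 1 + 34.88235·e^(−0.2042t) = 2.22087
e^(−0.2042t) = 0.035 → t = ln(28.57163)/0.2042 = 3.35241/0.2042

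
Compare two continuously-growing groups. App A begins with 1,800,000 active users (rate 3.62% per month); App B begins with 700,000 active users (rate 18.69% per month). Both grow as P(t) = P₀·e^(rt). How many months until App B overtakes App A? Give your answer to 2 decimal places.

1800000·e^(0.0362t) = 700000·e^(0.1869t)
1800000/700000 = e^((0.1869 − 0.0362)t) → ln(2.57143) = 0.1507·t
t = 0.94446 / 0.1507

t ≈ 6.27 months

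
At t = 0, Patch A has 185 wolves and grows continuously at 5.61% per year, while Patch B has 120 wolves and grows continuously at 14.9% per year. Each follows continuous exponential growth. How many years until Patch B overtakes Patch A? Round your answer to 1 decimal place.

185·e^(0.0561t) = 120·e^(0.149t)
185/120 = e^((0.149 − 0.0561)t) → ln(1.54167) = 0.0929·t
t = 0.43286 / 0.0929

t ≈ 4.7 years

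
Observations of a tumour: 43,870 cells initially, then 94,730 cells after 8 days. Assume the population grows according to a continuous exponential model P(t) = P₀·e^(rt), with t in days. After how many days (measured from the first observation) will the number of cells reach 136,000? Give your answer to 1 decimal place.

t ≈ 11.8 days

r = ln(94730/43870) / 8 ≈ 0.096225 per day
t = ln(136000/43870) / r = 1.13142 / 0.096225 ≈ 11.758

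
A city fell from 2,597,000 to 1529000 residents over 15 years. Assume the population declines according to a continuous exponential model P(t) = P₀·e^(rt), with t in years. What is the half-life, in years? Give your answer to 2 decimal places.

r = ln(1529000/2597000) / 15 = ln(0.58876) / 15 ≈ -0.035316 per year
half-life = ln 2 / |r| = 0.69315 / 0.035316

half-life ≈ 19.63 years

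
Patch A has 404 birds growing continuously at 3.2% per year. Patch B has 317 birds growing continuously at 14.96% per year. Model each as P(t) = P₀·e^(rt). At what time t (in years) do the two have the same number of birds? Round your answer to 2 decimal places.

404·e^(0.032t) = 317·e^(0.1496t)
404/317 = e^((0.1496 − 0.032)t) → ln(1.27445) = 0.1176·t
t = 0.24251 / 0.1176

t ≈ 2.06 years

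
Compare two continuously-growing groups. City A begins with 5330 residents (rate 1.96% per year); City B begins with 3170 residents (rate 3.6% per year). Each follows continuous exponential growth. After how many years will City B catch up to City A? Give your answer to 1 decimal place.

5330·e^(0.0196t) = 3170·e^(0.036t)
5330/3170 = e^((0.036 − 0.0196)t) → ln(1.68139) = 0.0164·t
t = 0.51962 / 0.0164

t ≈ 31.7 years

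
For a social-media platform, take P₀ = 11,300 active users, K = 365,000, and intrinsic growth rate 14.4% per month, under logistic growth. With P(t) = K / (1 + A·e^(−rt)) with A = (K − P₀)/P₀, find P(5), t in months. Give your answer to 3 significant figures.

A = (365000 − 11300)/11300 = 31.30088
P(5) = 365000 / (1 + 31.30088·e^(−0.144·5)) = 365000 / (1 + 31.30088·0.486752)
= 365000 / 16.23578 ≈ 22481.22

≈ 22,500 active users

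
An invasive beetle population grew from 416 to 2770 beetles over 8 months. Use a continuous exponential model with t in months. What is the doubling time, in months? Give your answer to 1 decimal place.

doubling time ≈ 2.9 months

r = ln(2770/416) / 8 = ln(6.65865) / 8 ≈ 0.23699 per month
doubling time = ln 2 / |r| = 0.69315 / 0.23699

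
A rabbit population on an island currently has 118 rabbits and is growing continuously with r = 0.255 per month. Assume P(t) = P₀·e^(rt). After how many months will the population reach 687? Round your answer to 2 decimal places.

t ≈ 6.91 months

687 = 118 · e^(0.255·t)
t = ln(687/118) / 0.255 = ln(5.82203) / 0.255 = 1.76165 / 0.255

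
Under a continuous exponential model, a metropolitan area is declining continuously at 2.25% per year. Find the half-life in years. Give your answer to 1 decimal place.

half-life ≈ 30.8 years

half-life = ln(2) / |r| = 0.69315 / 0.0225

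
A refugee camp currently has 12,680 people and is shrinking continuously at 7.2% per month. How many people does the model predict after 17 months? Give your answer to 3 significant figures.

P(17) = 12680 · e^(-0.072·17) = 12680 · e^(-1.224)
= 12680 · 0.29405 ≈ 3728.57

≈ 3,730 people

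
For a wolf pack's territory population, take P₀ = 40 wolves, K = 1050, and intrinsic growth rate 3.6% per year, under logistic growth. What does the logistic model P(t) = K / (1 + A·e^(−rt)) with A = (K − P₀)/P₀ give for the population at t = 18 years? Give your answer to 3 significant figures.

≈ 73.9 wolves

A = (1050 − 40)/40 = 25.25
P(18) = 1050 / (1 + 25.25·e^(−0.036·18)) = 1050 / (1 + 25.25·0.523091)
= 1050 / 14.20805 ≈ 73.9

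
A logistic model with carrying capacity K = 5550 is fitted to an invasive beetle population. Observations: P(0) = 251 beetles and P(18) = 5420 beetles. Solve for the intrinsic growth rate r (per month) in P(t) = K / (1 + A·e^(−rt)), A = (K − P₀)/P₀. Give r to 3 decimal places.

A = (5550 − 251)/251 = 21.11155
5420 = 5550/(1 + 21.11155·e^(−r·18)) → e^(−18r) = (1.02399 − 1)/21.11155 = 0.001136
r = −ln(0.001136)/18 = 6.78014/18

r ≈ 0.377 per month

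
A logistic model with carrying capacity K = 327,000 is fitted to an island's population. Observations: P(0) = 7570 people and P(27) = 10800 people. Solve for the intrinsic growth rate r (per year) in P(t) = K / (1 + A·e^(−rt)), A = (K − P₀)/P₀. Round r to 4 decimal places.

A = (327000 − 7570)/7570 = 42.19683
10800 = 327000/(1 + 42.19683·e^(−r·27)) → e^(−27r) = (30.27778 − 1)/42.19683 = 0.693838
r = −ln(0.693838)/27 = 0.36552/27

r ≈ 0.0135 per year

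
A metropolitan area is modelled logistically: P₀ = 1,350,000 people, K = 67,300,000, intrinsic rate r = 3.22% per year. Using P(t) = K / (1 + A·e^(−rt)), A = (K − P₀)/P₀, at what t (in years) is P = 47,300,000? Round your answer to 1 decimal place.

A = (67300000 − 1350000)/1350000 = 48.85185
47300000 = 67300000/(1 + 48.85185·e^(−0.0322t)) → 1 + 48.85185·e^(−0.0322t) = 1.42283
e^(−0.0322t) = 0.008655 → t = ln(115.53463)/0.0322 = 4.74957/0.0322

t ≈ 147.5 years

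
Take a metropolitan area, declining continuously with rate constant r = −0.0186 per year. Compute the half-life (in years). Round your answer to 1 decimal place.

half-life ≈ 37.3 years

half-life = ln(2) / |r| = 0.69315 / 0.0186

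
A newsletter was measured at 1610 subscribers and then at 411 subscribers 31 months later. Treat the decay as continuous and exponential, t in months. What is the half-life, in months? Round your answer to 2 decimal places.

half-life ≈ 15.74 months

r = ln(411/1610) / 31 = ln(0.25528) / 31 ≈ -0.044045 per month
half-life = ln 2 / |r| = 0.69315 / 0.044045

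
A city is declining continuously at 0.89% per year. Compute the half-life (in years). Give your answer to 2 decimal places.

half-life ≈ 77.88 years

half-life = ln(2) / |r| = 0.69315 / 0.0089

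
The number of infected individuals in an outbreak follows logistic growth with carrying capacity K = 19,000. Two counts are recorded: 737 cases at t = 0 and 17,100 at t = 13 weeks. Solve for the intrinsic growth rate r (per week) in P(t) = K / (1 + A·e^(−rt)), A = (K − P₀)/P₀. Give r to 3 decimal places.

A = (19000 − 737)/737 = 24.78019
17100 = 19000/(1 + 24.78019·e^(−r·13)) → e^(−13r) = (1.11111 − 1)/24.78019 = 0.004484
r = −ln(0.004484)/13 = 5.40727/13

r ≈ 0.416 per week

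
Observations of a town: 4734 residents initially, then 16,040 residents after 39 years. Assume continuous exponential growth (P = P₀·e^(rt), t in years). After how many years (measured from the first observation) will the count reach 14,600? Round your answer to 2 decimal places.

t ≈ 35.99 years

r = ln(16040/4734) / 39 ≈ 0.03129 per year
t = ln(14600/4734) / r = 1.12625 / 0.03129 ≈ 35.994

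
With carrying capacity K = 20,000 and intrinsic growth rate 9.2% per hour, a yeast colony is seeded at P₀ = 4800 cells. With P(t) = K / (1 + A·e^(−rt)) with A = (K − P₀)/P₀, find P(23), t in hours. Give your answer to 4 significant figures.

≈ 14,480 cells

A = (20000 − 4800)/4800 = 3.16667
P(23) = 20000 / (1 + 3.16667·e^(−0.092·23)) = 20000 / (1 + 3.16667·0.120513)
= 20000 / 1.38162 ≈ 14475.72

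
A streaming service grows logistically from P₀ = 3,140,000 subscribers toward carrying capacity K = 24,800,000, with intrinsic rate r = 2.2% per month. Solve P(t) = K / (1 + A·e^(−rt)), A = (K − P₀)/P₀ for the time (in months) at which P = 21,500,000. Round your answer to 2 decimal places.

t ≈ 172.97 months

A = (24800000 − 3140000)/3140000 = 6.89809
21500000 = 24800000/(1 + 6.89809·e^(−0.022t)) → 1 + 6.89809·e^(−0.022t) = 1.15349
e^(−0.022t) = 0.022251 → t = ln(44.9421)/0.022 = 3.80537/0.022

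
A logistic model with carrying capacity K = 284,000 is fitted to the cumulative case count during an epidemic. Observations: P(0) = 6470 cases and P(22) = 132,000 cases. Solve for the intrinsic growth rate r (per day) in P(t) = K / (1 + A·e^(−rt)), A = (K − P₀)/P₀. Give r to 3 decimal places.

A = (284000 − 6470)/6470 = 42.8949
132000 = 284000/(1 + 42.8949·e^(−r·22)) → e^(−22r) = (2.15152 − 1)/42.8949 = 0.026845
r = −ln(0.026845)/22 = 3.61767/22

r ≈ 0.164 per day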